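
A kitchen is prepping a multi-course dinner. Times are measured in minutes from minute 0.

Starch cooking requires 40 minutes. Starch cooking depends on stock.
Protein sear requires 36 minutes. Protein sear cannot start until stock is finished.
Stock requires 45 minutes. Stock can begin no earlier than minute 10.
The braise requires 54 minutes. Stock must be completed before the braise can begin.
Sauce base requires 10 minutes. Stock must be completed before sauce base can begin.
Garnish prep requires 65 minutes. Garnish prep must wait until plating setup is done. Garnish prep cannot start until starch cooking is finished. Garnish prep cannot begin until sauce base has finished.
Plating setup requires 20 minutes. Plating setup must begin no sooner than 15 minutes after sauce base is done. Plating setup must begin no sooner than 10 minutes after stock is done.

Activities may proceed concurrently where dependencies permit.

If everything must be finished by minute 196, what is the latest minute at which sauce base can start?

86

Nothing follows garnish prep; the deadline of minute 196 is its only limit. It must start by 196 − 65 = minute 131.
Plating setup has to be done before garnish prep (must start by minute 131). That means finishing by minute 131, i.e. starting by 131 − 20 = minute 111.
Sauce base has several dependents: plating setup (must start by minute 111, minus 15-minute gap → minute 96); garnish prep (must start by minute 131). The earliest of those limits is minute 96, so sauce base must start by 96 − 10 = minute 86.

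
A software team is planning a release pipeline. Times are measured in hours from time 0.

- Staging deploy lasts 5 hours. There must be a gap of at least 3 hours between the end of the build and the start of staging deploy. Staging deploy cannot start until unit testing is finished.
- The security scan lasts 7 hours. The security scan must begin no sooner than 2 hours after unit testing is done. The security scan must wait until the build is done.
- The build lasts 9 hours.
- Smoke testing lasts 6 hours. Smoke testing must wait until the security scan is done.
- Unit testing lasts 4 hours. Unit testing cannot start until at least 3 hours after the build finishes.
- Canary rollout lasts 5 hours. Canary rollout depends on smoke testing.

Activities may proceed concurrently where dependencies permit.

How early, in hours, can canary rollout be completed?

36

The build can start immediately at hour 0; it finishes at hour 9.
Unit testing waits on the build (finishes hour 9, plus 3-hour gap → hour 12), so it starts at hour 12 and finishes at 12 + 4 = hour 16.
The security scan cannot start until unit testing (finishes hour 16, plus 2-hour gap → hour 18); the build (finishes hour 9). The controlling bound is hour 18, so the security scan finishes at 18 + 7 = hour 25.
Smoke testing waits on the security scan (finishes hour 25), so it starts at hour 25 and finishes at 25 + 6 = hour 31.
Canary rollout cannot begin until smoke testing (finishes hour 31). It runs from hour 31 to 31 + 5 = hour 36.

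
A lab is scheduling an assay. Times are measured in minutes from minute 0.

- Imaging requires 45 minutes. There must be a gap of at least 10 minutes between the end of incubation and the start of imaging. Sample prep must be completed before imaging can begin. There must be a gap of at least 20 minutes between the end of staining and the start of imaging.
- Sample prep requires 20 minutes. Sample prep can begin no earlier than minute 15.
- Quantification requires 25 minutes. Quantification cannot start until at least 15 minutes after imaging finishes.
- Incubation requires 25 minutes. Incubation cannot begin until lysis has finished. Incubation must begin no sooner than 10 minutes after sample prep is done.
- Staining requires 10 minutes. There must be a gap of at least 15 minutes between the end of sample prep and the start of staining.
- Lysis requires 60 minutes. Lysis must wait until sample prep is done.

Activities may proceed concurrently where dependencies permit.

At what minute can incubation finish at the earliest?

After its own release at minute 15, sample prep can start at minute 15 and finishes at minute 35.
Lysis cannot begin until sample prep (finishes minute 35). It runs from minute 35 to 35 + 60 = minute 95.
Incubation has to wait for lysis (finishes minute 95); sample prep (finishes minute 35, plus 10-minute gap → minute 45). The latest of these is minute 95, so incubation runs minute 95 to 95 + 25 = minute 120.

120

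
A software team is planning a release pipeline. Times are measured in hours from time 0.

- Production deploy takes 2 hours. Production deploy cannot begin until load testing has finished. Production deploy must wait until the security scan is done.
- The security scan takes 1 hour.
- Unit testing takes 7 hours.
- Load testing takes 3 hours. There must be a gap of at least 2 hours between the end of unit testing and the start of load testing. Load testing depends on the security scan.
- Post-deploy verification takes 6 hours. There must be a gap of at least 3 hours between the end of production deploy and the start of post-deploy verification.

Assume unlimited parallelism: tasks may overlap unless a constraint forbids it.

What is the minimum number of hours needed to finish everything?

The security scan can start immediately at hour 0; it finishes at hour 1.
Nothing blocks unit testing, so it runs from hour 0 to hour 7.
Load testing has to wait for unit testing (finishes hour 7, plus 2-hour gap → hour 9); the security scan (finishes hour 1). The latest of these is hour 9, so load testing runs hour 9 to 9 + 3 = hour 12.
Production deploy has to wait for load testing (finishes hour 12); the security scan (finishes hour 1). The latest of these is hour 12, so production deploy runs hour 12 to 12 + 2 = hour 14.
Post-deploy verification waits on production deploy (finishes hour 14, plus 3-hour gap → hour 17), so it starts at hour 17 and finishes at 17 + 6 = hour 23.
All tasks are finished once the last one completes. Finish times: Unit testing at 7, The security scan at 1, Load testing at 12, Production deploy at 14, Post-deploy verification at 23. The latest is hour 23.

23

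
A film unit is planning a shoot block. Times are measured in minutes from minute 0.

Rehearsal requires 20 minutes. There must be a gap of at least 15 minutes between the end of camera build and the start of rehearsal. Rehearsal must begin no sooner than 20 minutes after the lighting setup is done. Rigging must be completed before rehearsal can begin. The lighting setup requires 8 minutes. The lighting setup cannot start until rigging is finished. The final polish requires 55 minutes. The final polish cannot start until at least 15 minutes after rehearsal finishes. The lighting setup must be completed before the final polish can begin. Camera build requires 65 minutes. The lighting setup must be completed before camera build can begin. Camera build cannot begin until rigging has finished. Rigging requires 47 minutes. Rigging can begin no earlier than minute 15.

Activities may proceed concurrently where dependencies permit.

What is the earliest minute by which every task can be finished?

Rigging waits on its own release at minute 15, so it starts at minute 15 and finishes at 15 + 47 = minute 62.
The lighting setup cannot begin until rigging (finishes minute 62). It runs from minute 62 to 62 + 8 = minute 70.
For camera build: the lighting setup (finishes minute 70); rigging (finishes minute 62). Taking the maximum gives a start of minute 70, and it finishes at 70 + 65 = minute 135.
Rehearsal needs all of camera build (finishes minute 135, plus 15-minute gap → minute 150); the lighting setup (finishes minute 70, plus 20-minute gap → minute 90); rigging (finishes minute 62). That puts its earliest start at minute 150; it finishes at 150 + 20 = minute 170.
The final polish cannot start until rehearsal (finishes minute 170, plus 15-minute gap → minute 185); the lighting setup (finishes minute 70). The controlling bound is minute 185, so the final polish finishes at 185 + 55 = minute 240.
All tasks are finished once the last one completes. Finish times: Rigging at 62, The lighting setup at 70, Camera build at 135, Rehearsal at 170, The final polish at 240. The latest is minute 240.

240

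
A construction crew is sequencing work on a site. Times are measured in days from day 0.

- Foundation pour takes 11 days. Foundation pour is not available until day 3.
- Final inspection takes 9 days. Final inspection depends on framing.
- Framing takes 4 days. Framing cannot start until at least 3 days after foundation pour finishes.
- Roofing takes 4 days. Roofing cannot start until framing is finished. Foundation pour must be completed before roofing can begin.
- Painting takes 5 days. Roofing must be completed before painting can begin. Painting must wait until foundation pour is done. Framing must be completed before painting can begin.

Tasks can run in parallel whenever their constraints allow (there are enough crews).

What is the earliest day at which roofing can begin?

After its own release at day 3, foundation pour can start at day 3 and finishes at day 14.
Framing cannot begin until foundation pour (finishes day 14, plus 3-day gap → day 17). It runs from day 17 to 17 + 4 = day 21.
Roofing waits on framing (finishes day 21); foundation pour (finishes day 14). The latest of these is day 21, which is the earliest roofing can start.

21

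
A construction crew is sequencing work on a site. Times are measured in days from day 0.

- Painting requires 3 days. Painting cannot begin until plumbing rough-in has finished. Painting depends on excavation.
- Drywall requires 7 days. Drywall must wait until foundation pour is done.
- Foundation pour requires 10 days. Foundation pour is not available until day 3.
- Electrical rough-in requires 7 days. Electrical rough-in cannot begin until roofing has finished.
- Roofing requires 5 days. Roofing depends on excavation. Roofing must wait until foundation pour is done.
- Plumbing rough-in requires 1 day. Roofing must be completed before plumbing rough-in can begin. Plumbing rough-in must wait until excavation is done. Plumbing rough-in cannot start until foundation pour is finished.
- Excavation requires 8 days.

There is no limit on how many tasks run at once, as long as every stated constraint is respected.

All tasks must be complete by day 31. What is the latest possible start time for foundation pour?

Nothing follows painting; the deadline of day 31 is its only limit. It must start by 31 − 3 = day 28.
Plumbing rough-in has to be done before painting (must start by day 28). That means finishing by day 28, i.e. starting by 28 − 1 = day 27.
To finish by day 31, electrical rough-in (duration 7) must start no later than day 24.
Roofing must finish in time for plumbing rough-in (must start by day 27); electrical rough-in (must start by day 24). The tightest is day 24, so roofing must start by 24 − 5 = day 19.
Drywall has no dependents, so it just needs to finish by day 31. Starting by 31 − 7 = day 24 achieves that.
Foundation pour feeds roofing (must start by day 19); plumbing rough-in (must start by day 27); drywall (must start by day 24). Taking the minimum, foundation pour must finish by day 19 and start by 19 − 10 = day 9.

9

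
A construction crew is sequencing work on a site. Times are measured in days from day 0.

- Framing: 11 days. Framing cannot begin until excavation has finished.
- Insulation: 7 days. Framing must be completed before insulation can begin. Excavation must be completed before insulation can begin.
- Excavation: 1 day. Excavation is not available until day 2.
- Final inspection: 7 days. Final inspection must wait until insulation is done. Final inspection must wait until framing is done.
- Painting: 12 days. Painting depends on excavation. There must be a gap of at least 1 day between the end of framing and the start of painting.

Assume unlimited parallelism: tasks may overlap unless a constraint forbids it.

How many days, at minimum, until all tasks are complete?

Excavation cannot begin until its own release at day 2. It runs from day 2 to 2 + 1 = day 3.
After excavation (finishes day 3), framing can start at day 3 and finishes at day 14.
For painting: excavation (finishes day 3); framing (finishes day 14, plus 1-day gap → day 15). Taking the maximum gives a start of day 15, and it finishes at 15 + 12 = day 27.
Insulation cannot start until framing (finishes day 14); excavation (finishes day 3). The controlling bound is day 14, so insulation finishes at 14 + 7 = day 21.
Final inspection needs all of insulation (finishes day 21); framing (finishes day 14). That puts its earliest start at day 21; it finishes at 21 + 7 = day 28.
All tasks are finished once the last one completes. Finish times: Excavation at 3, Framing at 14, Insulation at 21, Painting at 27, Final inspection at 28. The latest is day 28.

28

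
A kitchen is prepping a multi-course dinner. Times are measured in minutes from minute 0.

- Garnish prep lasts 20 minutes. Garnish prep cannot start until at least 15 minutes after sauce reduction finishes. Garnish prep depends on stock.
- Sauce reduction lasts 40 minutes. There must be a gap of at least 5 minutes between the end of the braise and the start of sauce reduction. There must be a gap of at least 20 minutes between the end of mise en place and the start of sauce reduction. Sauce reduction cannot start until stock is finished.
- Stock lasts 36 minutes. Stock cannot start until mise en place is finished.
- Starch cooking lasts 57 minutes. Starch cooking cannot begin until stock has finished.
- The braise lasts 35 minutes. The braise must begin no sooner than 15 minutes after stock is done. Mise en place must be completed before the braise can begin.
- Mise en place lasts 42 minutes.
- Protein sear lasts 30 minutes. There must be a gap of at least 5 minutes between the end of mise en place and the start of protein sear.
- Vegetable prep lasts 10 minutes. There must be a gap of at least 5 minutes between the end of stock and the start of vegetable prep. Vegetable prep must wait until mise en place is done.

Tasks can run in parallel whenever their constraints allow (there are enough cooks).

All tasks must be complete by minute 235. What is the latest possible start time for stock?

Garnish prep must finish by minute 235; it takes 20 minutes, so it must start by 235 − 20 = minute 215.
Sauce reduction feeds into garnish prep (must start by minute 215, minus 15-minute gap → minute 200); so sauce reduction must finish by minute 200 and therefore start by minute 160.
Since sauce reduction (must start by minute 160, minus 5-minute gap → minute 155) depends on it, the braise must finish by minute 155. Backing off its 35-minute duration gives a latest start of minute 120.
Vegetable prep has no dependents, so it just needs to finish by minute 235. Starting by 235 − 10 = minute 225 achieves that.
Nothing follows starch cooking; the deadline of minute 235 is its only limit. It must start by 235 − 57 = minute 178.
Stock feeds the braise (must start by minute 120, minus 15-minute gap → minute 105); vegetable prep (must start by minute 225, minus 5-minute gap → minute 220); sauce reduction (must start by minute 160); starch cooking (must start by minute 178); garnish prep (must start by minute 215). Taking the minimum, stock must finish by minute 105 and start by 105 − 36 = minute 69.

69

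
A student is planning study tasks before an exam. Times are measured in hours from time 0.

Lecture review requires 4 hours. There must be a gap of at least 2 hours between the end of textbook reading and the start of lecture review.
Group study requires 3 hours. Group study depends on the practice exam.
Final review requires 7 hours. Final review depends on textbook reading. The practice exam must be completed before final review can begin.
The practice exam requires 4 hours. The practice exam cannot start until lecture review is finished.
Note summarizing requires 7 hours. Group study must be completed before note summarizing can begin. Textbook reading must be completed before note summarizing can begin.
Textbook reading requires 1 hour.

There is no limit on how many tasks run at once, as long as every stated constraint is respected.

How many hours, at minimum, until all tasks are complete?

Textbook reading has no prerequisites, so it starts at hour 0 and finishes at hour 1.
After textbook reading (finishes hour 1, plus 2-hour gap → hour 3), lecture review can start at hour 3 and finishes at hour 7.
After lecture review (finishes hour 7), the practice exam can start at hour 7 and finishes at hour 11.
For final review: textbook reading (finishes hour 1); the practice exam (finishes hour 11). Taking the maximum gives a start of hour 11, and it finishes at 11 + 7 = hour 18.
After the practice exam (finishes hour 11), group study can start at hour 11 and finishes at hour 14.
For note summarizing: group study (finishes hour 14); textbook reading (finishes hour 1). Taking the maximum gives a start of hour 14, and it finishes at 14 + 7 = hour 21.
All tasks are finished once the last one completes. Finish times: Textbook reading at 1, Lecture review at 7, The practice exam at 11, Group study at 14, Note summarizing at 21, Final review at 18. The latest is hour 21.

21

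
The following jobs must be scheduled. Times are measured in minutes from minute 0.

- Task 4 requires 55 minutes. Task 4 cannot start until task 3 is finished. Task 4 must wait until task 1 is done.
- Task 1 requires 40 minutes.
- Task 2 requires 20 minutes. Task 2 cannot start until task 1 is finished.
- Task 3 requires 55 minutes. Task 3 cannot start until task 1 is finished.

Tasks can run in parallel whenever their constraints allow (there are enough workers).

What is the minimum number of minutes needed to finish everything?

Task 1 can start immediately at minute 0; it finishes at minute 40.
Task 3 cannot begin until task 1 (finishes minute 40). It runs from minute 40 to 40 + 55 = minute 95.
For task 4: task 3 (finishes minute 95); task 1 (finishes minute 40). Taking the maximum gives a start of minute 95, and it finishes at 95 + 55 = minute 150.
Task 2 waits on task 1 (finishes minute 40), so it starts at minute 40 and finishes at 40 + 20 = minute 60.
All tasks are finished once the last one completes. Finish times: Task 1 at 40, Task 2 at 60, Task 3 at 95, Task 4 at 150. The latest is minute 150.

150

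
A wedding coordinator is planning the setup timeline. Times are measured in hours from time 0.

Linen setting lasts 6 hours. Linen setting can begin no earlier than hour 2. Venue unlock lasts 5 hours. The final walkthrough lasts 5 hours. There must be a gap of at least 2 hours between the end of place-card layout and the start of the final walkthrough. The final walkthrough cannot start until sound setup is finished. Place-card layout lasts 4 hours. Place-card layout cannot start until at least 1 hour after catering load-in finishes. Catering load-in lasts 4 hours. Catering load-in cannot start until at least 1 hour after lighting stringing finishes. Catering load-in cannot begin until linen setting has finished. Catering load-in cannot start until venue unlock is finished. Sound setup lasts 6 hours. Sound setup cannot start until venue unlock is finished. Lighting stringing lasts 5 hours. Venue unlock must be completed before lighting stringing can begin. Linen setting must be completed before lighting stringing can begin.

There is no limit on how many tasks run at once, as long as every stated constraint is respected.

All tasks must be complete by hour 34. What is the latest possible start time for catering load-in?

The final walkthrough must finish by hour 34; it takes 5 hours, so it must start by 34 − 5 = hour 29.
Place-card layout must finish before the final walkthrough (must start by hour 29, minus 2-hour gap → hour 27). With a 4-hour duration, place-card layout must start by 27 − 4 = hour 23.
Since place-card layout (must start by hour 23, minus 1-hour gap → hour 22) depends on it, catering load-in must finish by hour 22. Backing off its 4-hour duration gives a latest start of hour 18.

18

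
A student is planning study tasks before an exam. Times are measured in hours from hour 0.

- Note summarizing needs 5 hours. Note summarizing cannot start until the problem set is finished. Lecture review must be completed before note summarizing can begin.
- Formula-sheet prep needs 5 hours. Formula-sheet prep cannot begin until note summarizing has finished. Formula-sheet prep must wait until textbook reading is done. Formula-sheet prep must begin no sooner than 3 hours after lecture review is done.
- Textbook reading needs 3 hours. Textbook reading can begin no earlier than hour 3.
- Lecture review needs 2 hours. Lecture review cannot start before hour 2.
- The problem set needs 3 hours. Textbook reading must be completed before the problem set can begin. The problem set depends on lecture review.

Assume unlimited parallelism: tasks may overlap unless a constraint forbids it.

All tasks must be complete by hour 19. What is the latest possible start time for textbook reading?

Formula-sheet prep must finish by hour 19; it takes 5 hours, so it must start by 19 − 5 = hour 14.
Note summarizing feeds into formula-sheet prep (must start by hour 14); so note summarizing must finish by hour 14 and therefore start by hour 9.
The problem set must finish before note summarizing (must start by hour 9). With a 3-hour duration, the problem set must start by 9 − 3 = hour 6.
For textbook reading: the problem set (must start by hour 6); formula-sheet prep (must start by hour 14). The most restrictive is hour 6; with a 3-hour duration, textbook reading must start by hour 3.

3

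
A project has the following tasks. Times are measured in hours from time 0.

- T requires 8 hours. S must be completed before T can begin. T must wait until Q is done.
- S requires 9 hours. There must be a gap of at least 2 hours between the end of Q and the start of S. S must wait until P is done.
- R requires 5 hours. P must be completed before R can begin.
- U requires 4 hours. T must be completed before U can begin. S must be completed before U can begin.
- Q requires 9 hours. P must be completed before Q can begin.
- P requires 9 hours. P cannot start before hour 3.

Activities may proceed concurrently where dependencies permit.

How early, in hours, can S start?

P cannot begin until its own release at hour 3. It runs from hour 3 to 3 + 9 = hour 12.
Q cannot begin until P (finishes hour 12). It runs from hour 12 to 12 + 9 = hour 21.
S waits on Q (finishes hour 21, plus 2-hour gap → hour 23); P (finishes hour 12). The latest of these is hour 23, which is the earliest S can start.

23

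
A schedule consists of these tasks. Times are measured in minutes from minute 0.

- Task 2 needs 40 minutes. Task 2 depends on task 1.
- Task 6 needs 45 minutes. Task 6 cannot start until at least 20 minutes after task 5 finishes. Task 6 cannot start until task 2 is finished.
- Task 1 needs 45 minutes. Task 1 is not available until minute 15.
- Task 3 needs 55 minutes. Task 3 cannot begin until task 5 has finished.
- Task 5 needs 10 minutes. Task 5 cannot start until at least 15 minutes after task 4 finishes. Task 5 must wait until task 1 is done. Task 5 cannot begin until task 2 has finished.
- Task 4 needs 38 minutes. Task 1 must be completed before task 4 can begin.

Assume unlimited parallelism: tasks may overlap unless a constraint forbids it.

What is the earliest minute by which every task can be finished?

188

Task 1 waits on its own release at minute 15, so it starts at minute 15 and finishes at 15 + 45 = minute 60.
After task 1 (finishes minute 60), task 4 can start at minute 60 and finishes at minute 98.
After task 1 (finishes minute 60), task 2 can start at minute 60 and finishes at minute 100.
For task 5: task 4 (finishes minute 98, plus 15-minute gap → minute 113); task 1 (finishes minute 60); task 2 (finishes minute 100). Taking the maximum gives a start of minute 113, and it finishes at 113 + 10 = minute 123.
Task 6 needs all of task 5 (finishes minute 123, plus 20-minute gap → minute 143); task 2 (finishes minute 100). That puts its earliest start at minute 143; it finishes at 143 + 45 = minute 188.
Task 3 waits on task 5 (finishes minute 123), so it starts at minute 123 and finishes at 123 + 55 = minute 178.
All tasks are finished once the last one completes. Finish times: Task 1 at 60, Task 2 at 100, Task 3 at 178, Task 4 at 98, Task 5 at 123, Task 6 at 188. The latest is minute 188.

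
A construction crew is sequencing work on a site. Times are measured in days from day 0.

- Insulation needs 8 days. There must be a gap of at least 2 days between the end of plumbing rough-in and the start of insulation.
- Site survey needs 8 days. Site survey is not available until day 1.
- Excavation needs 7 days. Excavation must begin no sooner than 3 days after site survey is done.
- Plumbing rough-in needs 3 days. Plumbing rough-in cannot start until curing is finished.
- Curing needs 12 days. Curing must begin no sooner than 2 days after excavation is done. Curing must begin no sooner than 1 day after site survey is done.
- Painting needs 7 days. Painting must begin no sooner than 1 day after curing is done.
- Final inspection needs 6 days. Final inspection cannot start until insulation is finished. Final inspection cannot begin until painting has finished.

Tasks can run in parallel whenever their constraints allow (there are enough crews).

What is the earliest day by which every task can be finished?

52

Site survey cannot begin until its own release at day 1. It runs from day 1 to 1 + 8 = day 9.
Excavation waits on site survey (finishes day 9, plus 3-day gap → day 12), so it starts at day 12 and finishes at 12 + 7 = day 19.
Curing has to wait for excavation (finishes day 19, plus 2-day gap → day 21); site survey (finishes day 9, plus 1-day gap → day 10). The latest of these is day 21, so curing runs day 21 to 21 + 12 = day 33.
Painting cannot begin until curing (finishes day 33, plus 1-day gap → day 34). It runs from day 34 to 34 + 7 = day 41.
Plumbing rough-in waits on curing (finishes day 33), so it starts at day 33 and finishes at 33 + 3 = day 36.
Insulation waits on plumbing rough-in (finishes day 36, plus 2-day gap → day 38), so it starts at day 38 and finishes at 38 + 8 = day 46.
For final inspection: insulation (finishes day 46); painting (finishes day 41). Taking the maximum gives a start of day 46, and it finishes at 46 + 6 = day 52.
All tasks are finished once the last one completes. Finish times: Site survey at 9, Excavation at 19, Curing at 33, Plumbing rough-in at 36, Insulation at 46, Painting at 41, Final inspection at 52. The latest is day 52.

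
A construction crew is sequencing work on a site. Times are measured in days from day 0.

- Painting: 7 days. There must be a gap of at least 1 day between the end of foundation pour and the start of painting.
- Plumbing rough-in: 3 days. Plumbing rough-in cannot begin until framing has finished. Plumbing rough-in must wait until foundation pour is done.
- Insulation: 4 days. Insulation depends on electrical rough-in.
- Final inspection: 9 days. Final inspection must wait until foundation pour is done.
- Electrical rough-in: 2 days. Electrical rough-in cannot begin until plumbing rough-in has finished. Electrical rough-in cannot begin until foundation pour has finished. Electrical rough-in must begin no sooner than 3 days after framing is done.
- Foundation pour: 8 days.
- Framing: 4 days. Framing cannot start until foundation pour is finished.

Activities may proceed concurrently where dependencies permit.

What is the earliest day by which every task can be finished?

21

Foundation pour has no prerequisites, so it starts at day 0 and finishes at day 8.
Final inspection waits on foundation pour (finishes day 8), so it starts at day 8 and finishes at 8 + 9 = day 17.
Painting cannot begin until foundation pour (finishes day 8, plus 1-day gap → day 9). It runs from day 9 to 9 + 7 = day 16.
After foundation pour (finishes day 8), framing can start at day 8 and finishes at day 12.
Plumbing rough-in needs all of framing (finishes day 12); foundation pour (finishes day 8). That puts its earliest start at day 12; it finishes at 12 + 3 = day 15.
For electrical rough-in: plumbing rough-in (finishes day 15); foundation pour (finishes day 8); framing (finishes day 12, plus 3-day gap → day 15). Taking the maximum gives a start of day 15, and it finishes at 15 + 2 = day 17.
Insulation cannot begin until electrical rough-in (finishes day 17). It runs from day 17 to 17 + 4 = day 21.
All tasks are finished once the last one completes. Finish times: Foundation pour at 8, Framing at 12, Plumbing rough-in at 15, Electrical rough-in at 17, Insulation at 21, Painting at 16, Final inspection at 17. The latest is day 21.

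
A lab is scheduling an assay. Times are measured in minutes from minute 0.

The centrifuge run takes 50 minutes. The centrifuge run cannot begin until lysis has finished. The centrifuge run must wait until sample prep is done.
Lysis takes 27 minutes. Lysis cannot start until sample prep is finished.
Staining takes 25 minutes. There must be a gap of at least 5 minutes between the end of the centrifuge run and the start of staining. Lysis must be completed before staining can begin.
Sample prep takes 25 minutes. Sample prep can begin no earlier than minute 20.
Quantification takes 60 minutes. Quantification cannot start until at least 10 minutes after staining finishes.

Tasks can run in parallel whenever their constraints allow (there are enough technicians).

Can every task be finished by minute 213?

After its own release at minute 20, sample prep can start at minute 20 and finishes at minute 45.
After sample prep (finishes minute 45), lysis can start at minute 45 and finishes at minute 72.
For the centrifuge run: lysis (finishes minute 72); sample prep (finishes minute 45). Taking the maximum gives a start of minute 72, and it finishes at 72 + 50 = minute 122.
Staining needs all of the centrifuge run (finishes minute 122, plus 5-minute gap → minute 127); lysis (finishes minute 72). That puts its earliest start at minute 127; it finishes at 127 + 25 = minute 152.
Quantification cannot begin until staining (finishes minute 152, plus 10-minute gap → minute 162). It runs from minute 162 to 162 + 60 = minute 222.
The earliest everything can be done is minute 222, which is after the deadline of 213, so it is not possible.

No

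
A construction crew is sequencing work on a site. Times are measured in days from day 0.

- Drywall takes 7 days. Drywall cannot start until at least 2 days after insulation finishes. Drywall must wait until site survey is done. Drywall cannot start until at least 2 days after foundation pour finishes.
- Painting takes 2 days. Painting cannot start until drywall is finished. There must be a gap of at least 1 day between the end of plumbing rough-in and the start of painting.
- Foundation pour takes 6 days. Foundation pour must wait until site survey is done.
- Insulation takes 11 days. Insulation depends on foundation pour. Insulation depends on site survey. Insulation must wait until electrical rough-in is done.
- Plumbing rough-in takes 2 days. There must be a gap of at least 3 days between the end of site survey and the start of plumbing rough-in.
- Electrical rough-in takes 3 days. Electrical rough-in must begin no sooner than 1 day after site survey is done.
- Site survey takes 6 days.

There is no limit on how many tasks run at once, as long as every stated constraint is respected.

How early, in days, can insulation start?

Nothing blocks site survey, so it runs from day 0 to day 6.
Electrical rough-in waits on site survey (finishes day 6, plus 1-day gap → day 7), so it starts at day 7 and finishes at 7 + 3 = day 10.
After site survey (finishes day 6), foundation pour can start at day 6 and finishes at day 12.
Insulation waits on foundation pour (finishes day 12); site survey (finishes day 6); electrical rough-in (finishes day 10). The latest of these is day 12, which is the earliest insulation can start.

12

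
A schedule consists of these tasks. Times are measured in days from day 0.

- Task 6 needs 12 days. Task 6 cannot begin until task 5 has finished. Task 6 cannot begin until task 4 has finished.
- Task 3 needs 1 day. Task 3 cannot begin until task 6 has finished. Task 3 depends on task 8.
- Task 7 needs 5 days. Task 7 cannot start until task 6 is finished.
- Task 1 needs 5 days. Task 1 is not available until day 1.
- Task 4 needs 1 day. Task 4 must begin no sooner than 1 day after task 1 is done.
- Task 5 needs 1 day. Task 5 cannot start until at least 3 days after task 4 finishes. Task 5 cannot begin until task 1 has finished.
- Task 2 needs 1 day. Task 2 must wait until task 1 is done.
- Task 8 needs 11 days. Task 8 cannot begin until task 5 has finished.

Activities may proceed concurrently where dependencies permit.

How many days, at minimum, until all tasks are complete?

29

After its own release at day 1, task 1 can start at day 1 and finishes at day 6.
Task 4 cannot begin until task 1 (finishes day 6, plus 1-day gap → day 7). It runs from day 7 to 7 + 1 = day 8.
Task 5 needs all of task 4 (finishes day 8, plus 3-day gap → day 11); task 1 (finishes day 6). That puts its earliest start at day 11; it finishes at 11 + 1 = day 12.
Task 8 cannot begin until task 5 (finishes day 12). It runs from day 12 to 12 + 11 = day 23.
Task 6 needs all of task 5 (finishes day 12); task 4 (finishes day 8). That puts its earliest start at day 12; it finishes at 12 + 12 = day 24.
Task 7 waits on task 6 (finishes day 24), so it starts at day 24 and finishes at 24 + 5 = day 29.
Task 3 has to wait for task 6 (finishes day 24); task 8 (finishes day 23). The latest of these is day 24, so task 3 runs day 24 to 24 + 1 = day 25.
Task 2 waits on task 1 (finishes day 6), so it starts at day 6 and finishes at 6 + 1 = day 7.
All tasks are finished once the last one completes. Finish times: Task 1 at 6, Task 2 at 7, Task 3 at 25, Task 4 at 8, Task 5 at 12, Task 6 at 24, Task 7 at 29, Task 8 at 23. The latest is day 29.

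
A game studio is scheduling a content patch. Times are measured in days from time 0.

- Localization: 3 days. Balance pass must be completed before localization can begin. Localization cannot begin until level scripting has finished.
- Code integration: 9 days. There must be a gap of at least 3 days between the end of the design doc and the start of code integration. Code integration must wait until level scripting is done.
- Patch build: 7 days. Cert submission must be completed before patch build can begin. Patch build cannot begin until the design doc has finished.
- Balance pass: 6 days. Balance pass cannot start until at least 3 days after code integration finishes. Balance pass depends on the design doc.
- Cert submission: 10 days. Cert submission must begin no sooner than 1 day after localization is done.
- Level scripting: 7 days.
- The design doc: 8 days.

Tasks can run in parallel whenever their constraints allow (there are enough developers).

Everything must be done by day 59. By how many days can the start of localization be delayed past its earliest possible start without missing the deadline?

9

Level scripting has no prerequisites, so it starts at day 0 and finishes at day 7.
Nothing blocks the design doc, so it runs from day 0 to day 8.
Code integration cannot start until the design doc (finishes day 8, plus 3-day gap → day 11); level scripting (finishes day 7). The controlling bound is day 11, so code integration finishes at 11 + 9 = day 20.
For balance pass: code integration (finishes day 20, plus 3-day gap → day 23); the design doc (finishes day 8). Taking the maximum gives a start of day 23, and it finishes at 23 + 6 = day 29.
Localization has to wait for balance pass (finishes day 29); level scripting (finishes day 7). The latest of these is day 29, so localization runs day 29 to 29 + 3 = day 32.

Working backward from the deadline:
Nothing follows patch build; the deadline of day 59 is its only limit. It must start by 59 − 7 = day 52.
Cert submission feeds into patch build (must start by day 52); so cert submission must finish by day 52 and therefore start by day 42.
Localization must finish before cert submission (must start by day 42, minus 1-day gap → day 41). With a 3-day duration, localization must start by 41 − 3 = day 38.
So localization can start as early as day 29 and as late as day 38, giving 38 − 29 = 9 days of slack.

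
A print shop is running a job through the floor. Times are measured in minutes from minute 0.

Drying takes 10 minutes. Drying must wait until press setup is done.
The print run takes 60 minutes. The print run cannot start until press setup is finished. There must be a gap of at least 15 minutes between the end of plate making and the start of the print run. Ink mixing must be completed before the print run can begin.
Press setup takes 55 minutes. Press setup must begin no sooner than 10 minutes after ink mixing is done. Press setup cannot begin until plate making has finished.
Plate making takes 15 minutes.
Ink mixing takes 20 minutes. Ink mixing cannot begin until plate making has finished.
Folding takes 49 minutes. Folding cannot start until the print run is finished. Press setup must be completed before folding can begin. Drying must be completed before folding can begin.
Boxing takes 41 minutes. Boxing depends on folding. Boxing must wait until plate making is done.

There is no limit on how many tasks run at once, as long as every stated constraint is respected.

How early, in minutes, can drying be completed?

110

Nothing blocks plate making, so it runs from minute 0 to minute 15.
Ink mixing waits on plate making (finishes minute 15), so it starts at minute 15 and finishes at 15 + 20 = minute 35.
Press setup cannot start until ink mixing (finishes minute 35, plus 10-minute gap → minute 45); plate making (finishes minute 15). The controlling bound is minute 45, so press setup finishes at 45 + 55 = minute 100.
Drying cannot begin until press setup (finishes minute 100). It runs from minute 100 to 100 + 10 = minute 110.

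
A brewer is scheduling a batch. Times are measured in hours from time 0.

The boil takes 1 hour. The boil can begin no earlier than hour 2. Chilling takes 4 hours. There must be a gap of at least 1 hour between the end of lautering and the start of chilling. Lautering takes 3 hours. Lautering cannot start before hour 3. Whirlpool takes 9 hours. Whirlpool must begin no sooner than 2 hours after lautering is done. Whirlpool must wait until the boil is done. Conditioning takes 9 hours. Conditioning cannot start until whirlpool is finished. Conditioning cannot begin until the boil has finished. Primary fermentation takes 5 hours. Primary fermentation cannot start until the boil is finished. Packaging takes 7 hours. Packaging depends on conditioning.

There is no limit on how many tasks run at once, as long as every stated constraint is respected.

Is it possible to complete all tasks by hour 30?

After its own release at hour 2, the boil can start at hour 2 and finishes at hour 3.
After the boil (finishes hour 3), primary fermentation can start at hour 3 and finishes at hour 8.
Lautering waits on its own release at hour 3, so it starts at hour 3 and finishes at 3 + 3 = hour 6.
Chilling waits on lautering (finishes hour 6, plus 1-hour gap → hour 7), so it starts at hour 7 and finishes at 7 + 4 = hour 11.
For whirlpool: lautering (finishes hour 6, plus 2-hour gap → hour 8); the boil (finishes hour 3). Taking the maximum gives a start of hour 8, and it finishes at 8 + 9 = hour 17.
Conditioning has to wait for whirlpool (finishes hour 17); the boil (finishes hour 3). The latest of these is hour 17, so conditioning runs hour 17 to 17 + 9 = hour 26.
Packaging waits on conditioning (finishes hour 26), so it starts at hour 26 and finishes at 26 + 7 = hour 33.
The earliest everything can be done is hour 33, which is after the deadline of 30, so it is not possible.

No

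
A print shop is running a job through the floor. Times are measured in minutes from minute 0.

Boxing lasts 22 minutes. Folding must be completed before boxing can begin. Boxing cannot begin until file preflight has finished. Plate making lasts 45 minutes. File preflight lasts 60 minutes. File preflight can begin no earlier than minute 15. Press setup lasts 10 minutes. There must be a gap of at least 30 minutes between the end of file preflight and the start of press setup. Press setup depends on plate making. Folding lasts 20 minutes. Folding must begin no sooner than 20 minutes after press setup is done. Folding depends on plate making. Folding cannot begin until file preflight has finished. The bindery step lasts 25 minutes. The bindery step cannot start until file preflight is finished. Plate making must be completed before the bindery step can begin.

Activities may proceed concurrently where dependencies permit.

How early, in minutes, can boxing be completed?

177

Nothing blocks plate making, so it runs from minute 0 to minute 45.
File preflight waits on its own release at minute 15, so it starts at minute 15 and finishes at 15 + 60 = minute 75.
Press setup has to wait for file preflight (finishes minute 75, plus 30-minute gap → minute 105); plate making (finishes minute 45). The latest of these is minute 105, so press setup runs minute 105 to 105 + 10 = minute 115.
Folding has to wait for press setup (finishes minute 115, plus 20-minute gap → minute 135); plate making (finishes minute 45); file preflight (finishes minute 75). The latest of these is minute 135, so folding runs minute 135 to 135 + 20 = minute 155.
Boxing has to wait for folding (finishes minute 155); file preflight (finishes minute 75). The latest of these is minute 155, so boxing runs minute 155 to 155 + 22 = minute 177.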